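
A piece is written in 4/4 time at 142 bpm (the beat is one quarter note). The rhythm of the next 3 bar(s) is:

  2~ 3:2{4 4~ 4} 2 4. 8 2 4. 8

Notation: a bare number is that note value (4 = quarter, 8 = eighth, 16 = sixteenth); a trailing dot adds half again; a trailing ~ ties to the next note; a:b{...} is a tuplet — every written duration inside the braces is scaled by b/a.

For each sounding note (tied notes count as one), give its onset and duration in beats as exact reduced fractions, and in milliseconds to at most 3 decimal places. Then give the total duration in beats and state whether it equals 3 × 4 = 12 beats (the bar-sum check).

1) 0.0ms=0b +1126.761ms=8/3b
2) 1126.761ms=8/3b +563.38ms=4/3b
3) 1690.141ms=4b +845.07ms=2b
4) 2535.211ms=6b +633.803ms=3/2b
5) 3169.014ms=15/2b +211.268ms=1/2b
6) 3380.282ms=8b +845.07ms=2b
7) 4225.352ms=10b +633.803ms=3/2b
8) 4859.155ms=23/2b +211.268ms=1/2b
Σ=12b of 12 (142bpm 4/4) — PASS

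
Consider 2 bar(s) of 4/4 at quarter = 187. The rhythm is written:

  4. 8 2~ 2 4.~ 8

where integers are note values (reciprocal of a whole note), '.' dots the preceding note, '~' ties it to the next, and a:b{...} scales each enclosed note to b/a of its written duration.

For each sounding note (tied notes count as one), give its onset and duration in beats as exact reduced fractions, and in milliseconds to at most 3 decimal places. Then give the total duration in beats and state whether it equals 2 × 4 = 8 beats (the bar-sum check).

1) 0.0ms=0b +481.283ms=3/2b
2) 481.283ms=3/2b +160.428ms=1/2b
3) 641.711ms=2b +1283.422ms=4b
4) 1925.134ms=6b +641.711ms=2b
Σ=8b of 8 (187bpm 4/4) — PASS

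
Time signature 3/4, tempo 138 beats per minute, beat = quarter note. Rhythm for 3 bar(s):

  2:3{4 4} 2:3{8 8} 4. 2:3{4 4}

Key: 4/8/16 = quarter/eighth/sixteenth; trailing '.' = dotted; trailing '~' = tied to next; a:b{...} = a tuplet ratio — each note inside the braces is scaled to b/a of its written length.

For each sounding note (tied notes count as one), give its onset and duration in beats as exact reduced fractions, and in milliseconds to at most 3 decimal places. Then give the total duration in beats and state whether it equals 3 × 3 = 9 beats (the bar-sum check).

1) 0.0ms=0b +652.174ms=3/2b
2) 652.174ms=3/2b +652.174ms=3/2b
3) 1304.348ms=3b +326.087ms=3/4b
4) 1630.435ms=15/4b +326.087ms=3/4b
5) 1956.522ms=9/2b +652.174ms=3/2b
6) 2608.696ms=6b +652.174ms=3/2b
7) 3260.87ms=15/2b +652.174ms=3/2b
Σ=9b of 9 (138bpm 3/4) — PASS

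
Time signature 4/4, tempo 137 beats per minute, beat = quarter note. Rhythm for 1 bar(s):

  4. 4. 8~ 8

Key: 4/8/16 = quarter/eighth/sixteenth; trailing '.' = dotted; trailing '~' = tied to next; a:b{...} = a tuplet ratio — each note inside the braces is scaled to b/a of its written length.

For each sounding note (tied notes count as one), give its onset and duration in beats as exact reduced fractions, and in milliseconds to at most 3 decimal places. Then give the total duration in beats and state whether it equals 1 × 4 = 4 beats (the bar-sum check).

1) 0.0ms=0b +656.934ms=3/2b
2) 656.934ms=3/2b +656.934ms=3/2b
3) 1313.869ms=3b +437.956ms=1b
Σ=4b of 4 (137bpm 4/4) — PASS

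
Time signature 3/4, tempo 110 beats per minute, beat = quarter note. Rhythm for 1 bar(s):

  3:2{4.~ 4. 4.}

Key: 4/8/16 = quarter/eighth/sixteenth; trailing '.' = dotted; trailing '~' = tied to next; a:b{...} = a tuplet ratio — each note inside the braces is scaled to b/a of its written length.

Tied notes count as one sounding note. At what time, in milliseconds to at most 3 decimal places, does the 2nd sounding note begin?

note 2 onset = 2b = 1090.909ms

1. 0.0ms @ 0 + 1090.909ms (2)
2. 1090.909ms @ 2 + 545.455ms (1)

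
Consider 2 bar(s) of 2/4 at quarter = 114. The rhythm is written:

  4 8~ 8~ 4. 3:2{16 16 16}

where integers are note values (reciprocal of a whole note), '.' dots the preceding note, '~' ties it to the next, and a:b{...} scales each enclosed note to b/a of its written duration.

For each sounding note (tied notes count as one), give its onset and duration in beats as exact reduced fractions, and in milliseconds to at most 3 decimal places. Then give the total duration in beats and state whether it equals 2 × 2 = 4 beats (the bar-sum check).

1) 0.0ms=0b +526.316ms=1b
2) 526.316ms=1b +1315.789ms=5/2b
3) 1842.105ms=7/2b +87.719ms=1/6b
4) 1929.825ms=11/3b +87.719ms=1/6b
5) 2017.544ms=23/6b +87.719ms=1/6b
Σ=4b of 4 (114bpm 2/4) — PASS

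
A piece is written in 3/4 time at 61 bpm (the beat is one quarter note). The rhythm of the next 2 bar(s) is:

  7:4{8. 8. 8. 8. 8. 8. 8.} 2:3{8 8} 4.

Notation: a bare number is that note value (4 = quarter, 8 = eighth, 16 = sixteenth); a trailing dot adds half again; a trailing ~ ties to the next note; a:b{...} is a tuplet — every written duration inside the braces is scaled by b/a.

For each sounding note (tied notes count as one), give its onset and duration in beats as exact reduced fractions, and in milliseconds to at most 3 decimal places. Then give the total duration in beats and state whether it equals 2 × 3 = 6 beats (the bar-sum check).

1) 0.0ms=0b +421.546ms=3/7b
2) 421.546ms=3/7b +421.546ms=3/7b
3) 843.091ms=6/7b +421.546ms=3/7b
4) 1264.637ms=9/7b +421.546ms=3/7b
5) 1686.183ms=12/7b +421.546ms=3/7b
6) 2107.728ms=15/7b +421.546ms=3/7b
7) 2529.274ms=18/7b +421.546ms=3/7b
8) 2950.82ms=3b +737.705ms=3/4b
9) 3688.525ms=15/4b +737.705ms=3/4b
10) 4426.23ms=9/2b +1475.41ms=3/2b
Σ=6b of 6 (61bpm 3/4) — PASS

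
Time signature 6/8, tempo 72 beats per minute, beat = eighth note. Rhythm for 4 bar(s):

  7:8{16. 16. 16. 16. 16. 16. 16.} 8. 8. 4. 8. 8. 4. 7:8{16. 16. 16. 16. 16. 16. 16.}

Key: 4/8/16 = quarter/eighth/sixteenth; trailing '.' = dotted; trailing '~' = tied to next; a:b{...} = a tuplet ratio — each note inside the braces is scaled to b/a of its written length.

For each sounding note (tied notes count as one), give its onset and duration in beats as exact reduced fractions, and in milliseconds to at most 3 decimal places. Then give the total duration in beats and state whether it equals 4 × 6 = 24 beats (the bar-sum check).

1) 0.0ms=0b +714.286ms=6/7b
2) 714.286ms=6/7b +714.286ms=6/7b
3) 1428.571ms=12/7b +714.286ms=6/7b
4) 2142.857ms=18/7b +714.286ms=6/7b
5) 2857.143ms=24/7b +714.286ms=6/7b
6) 3571.429ms=30/7b +714.286ms=6/7b
7) 4285.714ms=36/7b +714.286ms=6/7b
8) 5000.0ms=6b +1250.0ms=3/2b
9) 6250.0ms=15/2b +1250.0ms=3/2b
10) 7500.0ms=9b +2500.0ms=3b
11) 10000.0ms=12b +1250.0ms=3/2b
12) 11250.0ms=27/2b +1250.0ms=3/2b
13) 12500.0ms=15b +2500.0ms=3b
14) 15000.0ms=18b +714.286ms=6/7b
15) 15714.286ms=132/7b +714.286ms=6/7b
16) 16428.571ms=138/7b +714.286ms=6/7b
17) 17142.857ms=144/7b +714.286ms=6/7b
18) 17857.143ms=150/7b +714.286ms=6/7b
19) 18571.429ms=156/7b +714.286ms=6/7b
20) 19285.714ms=162/7b +714.286ms=6/7b
Σ=24b of 24 (72bpm 6/8) — PASS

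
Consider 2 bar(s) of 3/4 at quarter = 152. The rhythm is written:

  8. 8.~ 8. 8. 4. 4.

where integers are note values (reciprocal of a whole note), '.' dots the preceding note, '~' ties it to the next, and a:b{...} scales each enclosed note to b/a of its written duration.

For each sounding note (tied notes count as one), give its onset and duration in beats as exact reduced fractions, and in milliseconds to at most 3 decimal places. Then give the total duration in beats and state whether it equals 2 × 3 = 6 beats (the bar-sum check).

1) 0.0ms=0b +296.053ms=3/4b
2) 296.053ms=3/4b +592.105ms=3/2b
3) 888.158ms=9/4b +296.053ms=3/4b
4) 1184.211ms=3b +592.105ms=3/2b
5) 1776.316ms=9/2b +592.105ms=3/2b
Σ=6b of 6 (152bpm 3/4) — PASS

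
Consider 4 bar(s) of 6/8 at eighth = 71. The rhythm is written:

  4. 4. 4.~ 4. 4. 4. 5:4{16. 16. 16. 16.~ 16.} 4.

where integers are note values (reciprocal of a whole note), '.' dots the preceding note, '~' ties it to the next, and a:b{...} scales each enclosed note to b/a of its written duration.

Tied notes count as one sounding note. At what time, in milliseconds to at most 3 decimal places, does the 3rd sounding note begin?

note 3 onset = 6b = 5070.423ms

1. 0.0ms @ 0 + 2535.211ms (3)
2. 2535.211ms @ 3 + 2535.211ms (3)
3. 5070.423ms @ 6 + 5070.423ms (6)
4. 10140.845ms @ 12 + 2535.211ms (3)
5. 12676.056ms @ 15 + 2535.211ms (3)
6. 15211.268ms @ 18 + 507.042ms (3/5)
7. 15718.31ms @ 93/5 + 507.042ms (3/5)
8. 16225.352ms @ 96/5 + 507.042ms (3/5)
9. 16732.394ms @ 99/5 + 1014.085ms (6/5)
10. 17746.479ms @ 21 + 2535.211ms (3)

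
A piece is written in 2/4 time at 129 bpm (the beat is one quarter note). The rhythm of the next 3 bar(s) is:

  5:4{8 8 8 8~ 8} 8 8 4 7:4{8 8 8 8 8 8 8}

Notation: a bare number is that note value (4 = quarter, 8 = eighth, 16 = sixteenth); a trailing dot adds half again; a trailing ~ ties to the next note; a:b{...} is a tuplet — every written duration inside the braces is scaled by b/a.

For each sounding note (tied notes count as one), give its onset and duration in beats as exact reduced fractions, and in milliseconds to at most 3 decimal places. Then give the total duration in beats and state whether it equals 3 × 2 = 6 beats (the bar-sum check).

1) 0.0ms=0b +186.047ms=2/5b
2) 186.047ms=2/5b +186.047ms=2/5b
3) 372.093ms=4/5b +186.047ms=2/5b
4) 558.14ms=6/5b +372.093ms=4/5b
5) 930.233ms=2b +232.558ms=1/2b
6) 1162.791ms=5/2b +232.558ms=1/2b
7) 1395.349ms=3b +465.116ms=1b
8) 1860.465ms=4b +132.89ms=2/7b
9) 1993.355ms=30/7b +132.89ms=2/7b
10) 2126.246ms=32/7b +132.89ms=2/7b
11) 2259.136ms=34/7b +132.89ms=2/7b
12) 2392.027ms=36/7b +132.89ms=2/7b
13) 2524.917ms=38/7b +132.89ms=2/7b
14) 2657.807ms=40/7b +132.89ms=2/7b
Σ=6b of 6 (129bpm 2/4) — PASS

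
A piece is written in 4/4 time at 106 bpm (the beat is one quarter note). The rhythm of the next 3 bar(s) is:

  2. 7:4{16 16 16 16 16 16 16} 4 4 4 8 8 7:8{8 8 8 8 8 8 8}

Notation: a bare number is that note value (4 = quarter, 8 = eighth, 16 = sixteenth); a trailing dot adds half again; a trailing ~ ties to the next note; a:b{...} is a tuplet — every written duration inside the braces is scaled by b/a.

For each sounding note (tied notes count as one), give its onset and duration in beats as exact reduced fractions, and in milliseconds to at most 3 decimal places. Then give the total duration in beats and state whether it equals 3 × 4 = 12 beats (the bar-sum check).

1) 0.0ms=0b +1698.113ms=3b
2) 1698.113ms=3b +80.863ms=1/7b
3) 1778.976ms=22/7b +80.863ms=1/7b
4) 1859.838ms=23/7b +80.863ms=1/7b
5) 1940.701ms=24/7b +80.863ms=1/7b
6) 2021.563ms=25/7b +80.863ms=1/7b
7) 2102.426ms=26/7b +80.863ms=1/7b
8) 2183.288ms=27/7b +80.863ms=1/7b
9) 2264.151ms=4b +566.038ms=1b
10) 2830.189ms=5b +566.038ms=1b
11) 3396.226ms=6b +566.038ms=1b
12) 3962.264ms=7b +283.019ms=1/2b
13) 4245.283ms=15/2b +283.019ms=1/2b
14) 4528.302ms=8b +323.45ms=4/7b
15) 4851.752ms=60/7b +323.45ms=4/7b
16) 5175.202ms=64/7b +323.45ms=4/7b
17) 5498.652ms=68/7b +323.45ms=4/7b
18) 5822.102ms=72/7b +323.45ms=4/7b
19) 6145.553ms=76/7b +323.45ms=4/7b
20) 6469.003ms=80/7b +323.45ms=4/7b
Σ=12b of 12 (106bpm 4/4) — PASS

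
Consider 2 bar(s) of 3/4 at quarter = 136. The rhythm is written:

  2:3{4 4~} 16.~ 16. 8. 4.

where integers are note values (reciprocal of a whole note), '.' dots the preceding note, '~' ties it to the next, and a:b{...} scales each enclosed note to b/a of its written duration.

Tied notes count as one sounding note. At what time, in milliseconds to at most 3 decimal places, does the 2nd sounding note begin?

1. 0.0ms @ 0 + 661.765ms (3/2)
2. 661.765ms @ 3/2 + 992.647ms (9/4)
3. 1654.412ms @ 15/4 + 330.882ms (3/4)
4. 1985.294ms @ 9/2 + 661.765ms (3/2)

note 2 onset = 3/2b = 661.765ms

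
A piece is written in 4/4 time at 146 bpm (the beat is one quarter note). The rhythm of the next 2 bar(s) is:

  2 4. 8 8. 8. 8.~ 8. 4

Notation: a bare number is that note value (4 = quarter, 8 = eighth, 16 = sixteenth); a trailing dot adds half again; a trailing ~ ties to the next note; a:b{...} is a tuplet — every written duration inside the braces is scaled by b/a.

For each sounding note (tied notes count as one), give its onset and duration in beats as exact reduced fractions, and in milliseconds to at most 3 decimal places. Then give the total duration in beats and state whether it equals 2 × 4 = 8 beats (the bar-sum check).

1) 0.0ms=0b +821.918ms=2b
2) 821.918ms=2b +616.438ms=3/2b
3) 1438.356ms=7/2b +205.479ms=1/2b
4) 1643.836ms=4b +308.219ms=3/4b
5) 1952.055ms=19/4b +308.219ms=3/4b
6) 2260.274ms=11/2b +616.438ms=3/2b
7) 2876.712ms=7b +410.959ms=1b
Σ=8b of 8 (146bpm 4/4) — PASS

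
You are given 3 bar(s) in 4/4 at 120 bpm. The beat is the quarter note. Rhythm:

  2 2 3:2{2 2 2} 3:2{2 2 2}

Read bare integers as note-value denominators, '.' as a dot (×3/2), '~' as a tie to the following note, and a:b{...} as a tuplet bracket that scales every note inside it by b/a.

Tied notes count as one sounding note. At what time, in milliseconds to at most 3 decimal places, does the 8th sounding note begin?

note 8 onset = 32/3b = 5333.333ms

1. 0.0ms @ 0 + 1000.0ms (2)
2. 1000.0ms @ 2 + 1000.0ms (2)
3. 2000.0ms @ 4 + 666.667ms (4/3)
4. 2666.667ms @ 16/3 + 666.667ms (4/3)
5. 3333.333ms @ 20/3 + 666.667ms (4/3)
6. 4000.0ms @ 8 + 666.667ms (4/3)
7. 4666.667ms @ 28/3 + 666.667ms (4/3)
8. 5333.333ms @ 32/3 + 666.667ms (4/3)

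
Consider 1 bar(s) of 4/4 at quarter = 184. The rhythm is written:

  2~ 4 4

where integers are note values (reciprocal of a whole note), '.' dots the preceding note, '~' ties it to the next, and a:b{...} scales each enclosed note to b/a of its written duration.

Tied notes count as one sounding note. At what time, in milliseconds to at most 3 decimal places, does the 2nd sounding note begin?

1. 0.0ms @ 0 + 978.261ms (3)
2. 978.261ms @ 3 + 326.087ms (1)

note 2 onset = 3b = 978.261ms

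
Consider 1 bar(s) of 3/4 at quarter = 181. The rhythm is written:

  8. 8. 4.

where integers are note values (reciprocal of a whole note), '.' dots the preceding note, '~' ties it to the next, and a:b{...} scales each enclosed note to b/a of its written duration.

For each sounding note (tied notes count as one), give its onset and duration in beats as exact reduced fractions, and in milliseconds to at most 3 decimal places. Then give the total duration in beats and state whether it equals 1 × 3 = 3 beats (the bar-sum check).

1) 0.0ms=0b +248.619ms=3/4b
2) 248.619ms=3/4b +248.619ms=3/4b
3) 497.238ms=3/2b +497.238ms=3/2b
Σ=3b of 3 (181bpm 3/4) — PASS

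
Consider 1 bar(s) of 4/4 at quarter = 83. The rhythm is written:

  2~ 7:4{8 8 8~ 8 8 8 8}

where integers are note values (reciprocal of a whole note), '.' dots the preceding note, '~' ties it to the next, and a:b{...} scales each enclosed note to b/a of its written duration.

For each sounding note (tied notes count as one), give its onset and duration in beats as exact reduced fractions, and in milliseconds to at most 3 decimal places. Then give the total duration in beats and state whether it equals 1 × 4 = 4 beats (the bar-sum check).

1) 0.0ms=0b +1652.324ms=16/7b
2) 1652.324ms=16/7b +206.54ms=2/7b
3) 1858.864ms=18/7b +413.081ms=4/7b
4) 2271.945ms=22/7b +206.54ms=2/7b
5) 2478.485ms=24/7b +206.54ms=2/7b
6) 2685.026ms=26/7b +206.54ms=2/7b
Σ=4b of 4 (83bpm 4/4) — PASS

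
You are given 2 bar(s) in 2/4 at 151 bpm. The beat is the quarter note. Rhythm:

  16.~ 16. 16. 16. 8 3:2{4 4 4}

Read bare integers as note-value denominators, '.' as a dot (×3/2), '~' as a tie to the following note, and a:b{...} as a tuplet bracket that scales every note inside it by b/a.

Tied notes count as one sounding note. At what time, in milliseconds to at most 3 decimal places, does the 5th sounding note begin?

1. 0.0ms @ 0 + 298.013ms (3/4)
2. 298.013ms @ 3/4 + 149.007ms (3/8)
3. 447.02ms @ 9/8 + 149.007ms (3/8)
4. 596.026ms @ 3/2 + 198.675ms (1/2)
5. 794.702ms @ 2 + 264.901ms (2/3)
6. 1059.603ms @ 8/3 + 264.901ms (2/3)
7. 1324.503ms @ 10/3 + 264.901ms (2/3)

note 5 onset = 2b = 794.702ms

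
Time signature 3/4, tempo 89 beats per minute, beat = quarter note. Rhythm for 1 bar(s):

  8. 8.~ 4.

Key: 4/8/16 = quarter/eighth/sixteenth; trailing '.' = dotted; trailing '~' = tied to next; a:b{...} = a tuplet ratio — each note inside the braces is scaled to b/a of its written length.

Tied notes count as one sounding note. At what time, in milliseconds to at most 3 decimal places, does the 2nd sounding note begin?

1. 0.0ms @ 0 + 505.618ms (3/4)
2. 505.618ms @ 3/4 + 1516.854ms (9/4)

note 2 onset = 3/4b = 505.618ms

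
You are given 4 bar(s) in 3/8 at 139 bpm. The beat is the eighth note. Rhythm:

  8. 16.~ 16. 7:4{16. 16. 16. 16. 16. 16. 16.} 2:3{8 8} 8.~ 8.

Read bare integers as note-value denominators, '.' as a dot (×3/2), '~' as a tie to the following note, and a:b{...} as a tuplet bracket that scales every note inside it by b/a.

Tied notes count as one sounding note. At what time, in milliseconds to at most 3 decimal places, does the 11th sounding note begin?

1. 0.0ms @ 0 + 647.482ms (3/2)
2. 647.482ms @ 3/2 + 647.482ms (3/2)
3. 1294.964ms @ 3 + 184.995ms (3/7)
4. 1479.959ms @ 24/7 + 184.995ms (3/7)
5. 1664.954ms @ 27/7 + 184.995ms (3/7)
6. 1849.949ms @ 30/7 + 184.995ms (3/7)
7. 2034.943ms @ 33/7 + 184.995ms (3/7)
8. 2219.938ms @ 36/7 + 184.995ms (3/7)
9. 2404.933ms @ 39/7 + 184.995ms (3/7)
10. 2589.928ms @ 6 + 647.482ms (3/2)
11. 3237.41ms @ 15/2 + 647.482ms (3/2)
12. 3884.892ms @ 9 + 1294.964ms (3)

note 11 onset = 15/2b = 3237.41ms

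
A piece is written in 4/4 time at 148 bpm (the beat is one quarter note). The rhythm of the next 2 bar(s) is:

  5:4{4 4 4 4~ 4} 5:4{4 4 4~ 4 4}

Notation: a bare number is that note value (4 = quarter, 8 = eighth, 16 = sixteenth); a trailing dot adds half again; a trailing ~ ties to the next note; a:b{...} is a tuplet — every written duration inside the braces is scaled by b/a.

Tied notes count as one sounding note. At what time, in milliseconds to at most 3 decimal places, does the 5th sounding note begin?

note 5 onset = 4b = 1621.622ms

1. 0.0ms @ 0 + 324.324ms (4/5)
2. 324.324ms @ 4/5 + 324.324ms (4/5)
3. 648.649ms @ 8/5 + 324.324ms (4/5)
4. 972.973ms @ 12/5 + 648.649ms (8/5)
5. 1621.622ms @ 4 + 324.324ms (4/5)
6. 1945.946ms @ 24/5 + 324.324ms (4/5)
7. 2270.27ms @ 28/5 + 648.649ms (8/5)
8. 2918.919ms @ 36/5 + 324.324ms (4/5)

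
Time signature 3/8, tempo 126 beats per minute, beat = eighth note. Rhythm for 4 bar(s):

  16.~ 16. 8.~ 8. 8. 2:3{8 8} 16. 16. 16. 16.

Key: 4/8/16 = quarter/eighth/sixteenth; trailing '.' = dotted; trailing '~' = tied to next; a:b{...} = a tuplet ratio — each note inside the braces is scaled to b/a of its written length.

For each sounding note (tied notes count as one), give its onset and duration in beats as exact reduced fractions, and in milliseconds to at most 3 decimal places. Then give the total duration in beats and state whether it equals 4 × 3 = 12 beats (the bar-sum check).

1) 0.0ms=0b +714.286ms=3/2b
2) 714.286ms=3/2b +1428.571ms=3b
3) 2142.857ms=9/2b +714.286ms=3/2b
4) 2857.143ms=6b +714.286ms=3/2b
5) 3571.429ms=15/2b +714.286ms=3/2b
6) 4285.714ms=9b +357.143ms=3/4b
7) 4642.857ms=39/4b +357.143ms=3/4b
8) 5000.0ms=21/2b +357.143ms=3/4b
9) 5357.143ms=45/4b +357.143ms=3/4b
Σ=12b of 12 (126bpm 3/8) — PASS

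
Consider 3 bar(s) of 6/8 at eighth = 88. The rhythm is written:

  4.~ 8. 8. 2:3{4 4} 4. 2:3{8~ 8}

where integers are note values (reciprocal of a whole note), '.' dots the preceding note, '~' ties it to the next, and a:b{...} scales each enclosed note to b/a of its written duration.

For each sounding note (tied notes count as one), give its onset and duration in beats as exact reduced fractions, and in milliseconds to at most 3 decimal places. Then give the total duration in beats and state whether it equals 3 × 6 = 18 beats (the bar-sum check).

1) 0.0ms=0b +3068.182ms=9/2b
2) 3068.182ms=9/2b +1022.727ms=3/2b
3) 4090.909ms=6b +2045.455ms=3b
4) 6136.364ms=9b +2045.455ms=3b
5) 8181.818ms=12b +2045.455ms=3b
6) 10227.273ms=15b +2045.455ms=3b
Σ=18b of 18 (88bpm 6/8) — PASS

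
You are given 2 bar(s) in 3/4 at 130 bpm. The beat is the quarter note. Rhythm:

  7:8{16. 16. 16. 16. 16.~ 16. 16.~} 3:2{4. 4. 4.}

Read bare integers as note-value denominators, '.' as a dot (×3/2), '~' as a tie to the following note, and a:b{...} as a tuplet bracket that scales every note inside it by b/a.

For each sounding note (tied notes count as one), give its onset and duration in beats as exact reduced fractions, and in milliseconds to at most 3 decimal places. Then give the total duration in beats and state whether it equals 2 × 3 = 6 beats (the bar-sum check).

1) 0.0ms=0b +197.802ms=3/7b
2) 197.802ms=3/7b +197.802ms=3/7b
3) 395.604ms=6/7b +197.802ms=3/7b
4) 593.407ms=9/7b +197.802ms=3/7b
5) 791.209ms=12/7b +395.604ms=6/7b
6) 1186.813ms=18/7b +659.341ms=10/7b
7) 1846.154ms=4b +461.538ms=1b
8) 2307.692ms=5b +461.538ms=1b
Σ=6b of 6 (130bpm 3/4) — PASS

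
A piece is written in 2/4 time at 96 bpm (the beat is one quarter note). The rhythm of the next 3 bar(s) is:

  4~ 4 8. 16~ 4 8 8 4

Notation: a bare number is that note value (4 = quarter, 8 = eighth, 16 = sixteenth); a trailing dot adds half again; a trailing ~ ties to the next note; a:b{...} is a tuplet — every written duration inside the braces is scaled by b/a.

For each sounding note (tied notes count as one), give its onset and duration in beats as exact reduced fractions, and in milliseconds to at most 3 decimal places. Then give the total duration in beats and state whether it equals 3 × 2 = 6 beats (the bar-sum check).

1) 0.0ms=0b +1250.0ms=2b
2) 1250.0ms=2b +468.75ms=3/4b
3) 1718.75ms=11/4b +781.25ms=5/4b
4) 2500.0ms=4b +312.5ms=1/2b
5) 2812.5ms=9/2b +312.5ms=1/2b
6) 3125.0ms=5b +625.0ms=1b
Σ=6b of 6 (96bpm 2/4) — PASS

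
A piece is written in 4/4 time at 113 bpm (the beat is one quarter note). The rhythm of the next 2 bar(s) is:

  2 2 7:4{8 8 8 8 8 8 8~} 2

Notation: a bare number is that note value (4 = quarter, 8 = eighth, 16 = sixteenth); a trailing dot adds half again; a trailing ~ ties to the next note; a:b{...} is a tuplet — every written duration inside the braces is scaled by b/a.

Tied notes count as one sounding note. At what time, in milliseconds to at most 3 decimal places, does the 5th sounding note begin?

1. 0.0ms @ 0 + 1061.947ms (2)
2. 1061.947ms @ 2 + 1061.947ms (2)
3. 2123.894ms @ 4 + 151.707ms (2/7)
4. 2275.601ms @ 30/7 + 151.707ms (2/7)
5. 2427.307ms @ 32/7 + 151.707ms (2/7)
6. 2579.014ms @ 34/7 + 151.707ms (2/7)
7. 2730.721ms @ 36/7 + 151.707ms (2/7)
8. 2882.427ms @ 38/7 + 151.707ms (2/7)
9. 3034.134ms @ 40/7 + 1213.654ms (16/7)

note 5 onset = 32/7b = 2427.307ms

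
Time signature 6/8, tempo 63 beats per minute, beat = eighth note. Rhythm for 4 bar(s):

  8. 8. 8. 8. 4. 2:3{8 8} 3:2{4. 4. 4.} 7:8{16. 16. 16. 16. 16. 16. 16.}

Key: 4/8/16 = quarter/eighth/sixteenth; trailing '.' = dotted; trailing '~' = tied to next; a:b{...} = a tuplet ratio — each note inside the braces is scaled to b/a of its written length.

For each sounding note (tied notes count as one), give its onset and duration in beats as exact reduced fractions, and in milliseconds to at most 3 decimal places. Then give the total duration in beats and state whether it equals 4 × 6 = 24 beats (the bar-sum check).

1) 0.0ms=0b +1428.571ms=3/2b
2) 1428.571ms=3/2b +1428.571ms=3/2b
3) 2857.143ms=3b +1428.571ms=3/2b
4) 4285.714ms=9/2b +1428.571ms=3/2b
5) 5714.286ms=6b +2857.143ms=3b
6) 8571.429ms=9b +1428.571ms=3/2b
7) 10000.0ms=21/2b +1428.571ms=3/2b
8) 11428.571ms=12b +1904.762ms=2b
9) 13333.333ms=14b +1904.762ms=2b
10) 15238.095ms=16b +1904.762ms=2b
11) 17142.857ms=18b +816.327ms=6/7b
12) 17959.184ms=132/7b +816.327ms=6/7b
13) 18775.51ms=138/7b +816.327ms=6/7b
14) 19591.837ms=144/7b +816.327ms=6/7b
15) 20408.163ms=150/7b +816.327ms=6/7b
16) 21224.49ms=156/7b +816.327ms=6/7b
17) 22040.816ms=162/7b +816.327ms=6/7b
Σ=24b of 24 (63bpm 6/8) — PASS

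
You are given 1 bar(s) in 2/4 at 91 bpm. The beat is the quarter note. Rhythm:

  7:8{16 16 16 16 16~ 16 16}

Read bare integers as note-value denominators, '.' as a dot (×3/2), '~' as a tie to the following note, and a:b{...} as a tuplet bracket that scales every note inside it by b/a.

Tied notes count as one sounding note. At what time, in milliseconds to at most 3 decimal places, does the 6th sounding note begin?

1. 0.0ms @ 0 + 188.383ms (2/7)
2. 188.383ms @ 2/7 + 188.383ms (2/7)
3. 376.766ms @ 4/7 + 188.383ms (2/7)
4. 565.149ms @ 6/7 + 188.383ms (2/7)
5. 753.532ms @ 8/7 + 376.766ms (4/7)
6. 1130.298ms @ 12/7 + 188.383ms (2/7)

note 6 onset = 12/7b = 1130.298ms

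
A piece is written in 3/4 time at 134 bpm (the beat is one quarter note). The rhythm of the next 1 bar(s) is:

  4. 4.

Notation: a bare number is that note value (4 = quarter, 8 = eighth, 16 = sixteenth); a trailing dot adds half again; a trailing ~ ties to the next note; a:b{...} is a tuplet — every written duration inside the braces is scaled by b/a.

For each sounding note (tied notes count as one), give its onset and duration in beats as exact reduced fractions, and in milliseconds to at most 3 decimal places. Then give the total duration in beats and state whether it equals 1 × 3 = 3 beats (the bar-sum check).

1) 0.0ms=0b +671.642ms=3/2b
2) 671.642ms=3/2b +671.642ms=3/2b
Σ=3b of 3 (134bpm 3/4) — PASS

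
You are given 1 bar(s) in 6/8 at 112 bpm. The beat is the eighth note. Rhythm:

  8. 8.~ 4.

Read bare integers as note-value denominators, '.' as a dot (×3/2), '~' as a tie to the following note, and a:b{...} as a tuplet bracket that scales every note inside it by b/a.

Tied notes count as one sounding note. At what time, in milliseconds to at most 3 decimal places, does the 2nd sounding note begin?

note 2 onset = 3/2b = 803.571ms

1. 0.0ms @ 0 + 803.571ms (3/2)
2. 803.571ms @ 3/2 + 2410.714ms (9/2)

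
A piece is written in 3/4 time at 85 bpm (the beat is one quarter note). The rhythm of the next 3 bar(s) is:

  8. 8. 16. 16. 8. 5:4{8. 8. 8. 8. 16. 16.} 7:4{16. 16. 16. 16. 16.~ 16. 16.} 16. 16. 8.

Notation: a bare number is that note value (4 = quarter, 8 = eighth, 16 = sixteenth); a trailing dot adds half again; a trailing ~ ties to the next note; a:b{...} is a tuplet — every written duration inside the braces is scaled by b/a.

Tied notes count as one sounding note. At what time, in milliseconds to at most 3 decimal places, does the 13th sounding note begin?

note 13 onset = 87/14b = 4386.555ms

1. 0.0ms @ 0 + 529.412ms (3/4)
2. 529.412ms @ 3/4 + 529.412ms (3/4)
3. 1058.824ms @ 3/2 + 264.706ms (3/8)
4. 1323.529ms @ 15/8 + 264.706ms (3/8)
5. 1588.235ms @ 9/4 + 529.412ms (3/4)
6. 2117.647ms @ 3 + 423.529ms (3/5)
7. 2541.176ms @ 18/5 + 423.529ms (3/5)
8. 2964.706ms @ 21/5 + 423.529ms (3/5)
9. 3388.235ms @ 24/5 + 423.529ms (3/5)
10. 3811.765ms @ 27/5 + 211.765ms (3/10)
11. 4023.529ms @ 57/10 + 211.765ms (3/10)
12. 4235.294ms @ 6 + 151.261ms (3/14)
13. 4386.555ms @ 87/14 + 151.261ms (3/14)
14. 4537.815ms @ 45/7 + 151.261ms (3/14)
15. 4689.076ms @ 93/14 + 151.261ms (3/14)
16. 4840.336ms @ 48/7 + 302.521ms (3/7)
17. 5142.857ms @ 51/7 + 151.261ms (3/14)
18. 5294.118ms @ 15/2 + 264.706ms (3/8)
19. 5558.824ms @ 63/8 + 264.706ms (3/8)
20. 5823.529ms @ 33/4 + 529.412ms (3/4)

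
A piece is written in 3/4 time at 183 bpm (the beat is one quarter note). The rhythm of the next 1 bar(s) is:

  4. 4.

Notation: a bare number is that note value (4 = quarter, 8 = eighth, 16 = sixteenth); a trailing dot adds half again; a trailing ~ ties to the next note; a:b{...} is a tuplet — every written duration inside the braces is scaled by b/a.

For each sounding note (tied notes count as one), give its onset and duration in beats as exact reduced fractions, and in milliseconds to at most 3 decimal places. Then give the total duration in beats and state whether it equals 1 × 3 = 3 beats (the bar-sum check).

1) 0.0ms=0b +491.803ms=3/2b
2) 491.803ms=3/2b +491.803ms=3/2b
Σ=3b of 3 (183bpm 3/4) — PASS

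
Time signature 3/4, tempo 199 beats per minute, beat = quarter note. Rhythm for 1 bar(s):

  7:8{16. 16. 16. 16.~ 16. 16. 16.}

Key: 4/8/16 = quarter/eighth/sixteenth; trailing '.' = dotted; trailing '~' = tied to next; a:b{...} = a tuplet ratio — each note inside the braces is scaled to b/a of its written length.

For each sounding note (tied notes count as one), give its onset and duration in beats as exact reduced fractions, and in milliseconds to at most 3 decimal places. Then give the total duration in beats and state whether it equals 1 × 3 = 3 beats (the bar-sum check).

1) 0.0ms=0b +129.218ms=3/7b
2) 129.218ms=3/7b +129.218ms=3/7b
3) 258.435ms=6/7b +129.218ms=3/7b
4) 387.653ms=9/7b +258.435ms=6/7b
5) 646.088ms=15/7b +129.218ms=3/7b
6) 775.305ms=18/7b +129.218ms=3/7b
Σ=3b of 3 (199bpm 3/4) — PASS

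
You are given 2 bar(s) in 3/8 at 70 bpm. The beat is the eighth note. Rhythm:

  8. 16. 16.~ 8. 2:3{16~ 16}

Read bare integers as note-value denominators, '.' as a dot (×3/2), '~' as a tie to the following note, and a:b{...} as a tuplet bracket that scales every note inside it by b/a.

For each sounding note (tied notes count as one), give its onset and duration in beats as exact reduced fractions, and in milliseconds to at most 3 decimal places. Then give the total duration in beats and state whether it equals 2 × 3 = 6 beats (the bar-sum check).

1) 0.0ms=0b +1285.714ms=3/2b
2) 1285.714ms=3/2b +642.857ms=3/4b
3) 1928.571ms=9/4b +1928.571ms=9/4b
4) 3857.143ms=9/2b +1285.714ms=3/2b
Σ=6b of 6 (70bpm 3/8) — PASS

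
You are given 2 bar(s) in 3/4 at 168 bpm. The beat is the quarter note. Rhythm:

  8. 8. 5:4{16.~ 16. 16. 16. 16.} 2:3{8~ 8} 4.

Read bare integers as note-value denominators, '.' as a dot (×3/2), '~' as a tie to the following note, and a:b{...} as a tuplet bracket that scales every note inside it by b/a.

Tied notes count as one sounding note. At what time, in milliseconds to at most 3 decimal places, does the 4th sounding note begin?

1. 0.0ms @ 0 + 267.857ms (3/4)
2. 267.857ms @ 3/4 + 267.857ms (3/4)
3. 535.714ms @ 3/2 + 214.286ms (3/5)
4. 750.0ms @ 21/10 + 107.143ms (3/10)
5. 857.143ms @ 12/5 + 107.143ms (3/10)
6. 964.286ms @ 27/10 + 107.143ms (3/10)
7. 1071.429ms @ 3 + 535.714ms (3/2)
8. 1607.143ms @ 9/2 + 535.714ms (3/2)

note 4 onset = 21/10b = 750.0ms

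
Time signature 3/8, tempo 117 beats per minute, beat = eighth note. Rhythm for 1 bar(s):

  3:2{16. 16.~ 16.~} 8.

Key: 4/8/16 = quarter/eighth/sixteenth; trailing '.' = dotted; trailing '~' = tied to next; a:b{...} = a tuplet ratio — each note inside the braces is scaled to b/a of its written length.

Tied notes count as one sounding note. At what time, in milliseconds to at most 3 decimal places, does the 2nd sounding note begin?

note 2 onset = 1/2b = 256.41ms

1. 0.0ms @ 0 + 256.41ms (1/2)
2. 256.41ms @ 1/2 + 1282.051ms (5/2)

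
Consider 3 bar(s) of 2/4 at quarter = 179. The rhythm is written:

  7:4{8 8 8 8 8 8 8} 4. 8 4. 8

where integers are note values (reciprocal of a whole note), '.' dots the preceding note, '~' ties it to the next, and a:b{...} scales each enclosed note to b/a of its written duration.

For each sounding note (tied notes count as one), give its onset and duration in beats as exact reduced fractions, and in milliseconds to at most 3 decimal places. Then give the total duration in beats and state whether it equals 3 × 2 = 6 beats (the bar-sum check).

1) 0.0ms=0b +95.77ms=2/7b
2) 95.77ms=2/7b +95.77ms=2/7b
3) 191.54ms=4/7b +95.77ms=2/7b
4) 287.31ms=6/7b +95.77ms=2/7b
5) 383.081ms=8/7b +95.77ms=2/7b
6) 478.851ms=10/7b +95.77ms=2/7b
7) 574.621ms=12/7b +95.77ms=2/7b
8) 670.391ms=2b +502.793ms=3/2b
9) 1173.184ms=7/2b +167.598ms=1/2b
10) 1340.782ms=4b +502.793ms=3/2b
11) 1843.575ms=11/2b +167.598ms=1/2b
Σ=6b of 6 (179bpm 2/4) — PASS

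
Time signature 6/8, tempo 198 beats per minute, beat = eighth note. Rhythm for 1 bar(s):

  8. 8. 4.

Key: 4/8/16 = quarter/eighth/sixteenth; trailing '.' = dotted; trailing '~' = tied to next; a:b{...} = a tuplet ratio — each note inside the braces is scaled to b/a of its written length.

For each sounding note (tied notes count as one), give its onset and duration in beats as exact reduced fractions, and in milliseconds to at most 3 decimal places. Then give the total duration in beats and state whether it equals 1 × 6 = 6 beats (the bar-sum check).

1) 0.0ms=0b +454.545ms=3/2b
2) 454.545ms=3/2b +454.545ms=3/2b
3) 909.091ms=3b +909.091ms=3b
Σ=6b of 6 (198bpm 6/8) — PASS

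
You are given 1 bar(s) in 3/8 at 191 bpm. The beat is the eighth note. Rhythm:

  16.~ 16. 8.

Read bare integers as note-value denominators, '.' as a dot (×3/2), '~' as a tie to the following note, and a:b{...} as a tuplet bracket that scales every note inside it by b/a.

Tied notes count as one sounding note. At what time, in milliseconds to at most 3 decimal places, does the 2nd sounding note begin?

1. 0.0ms @ 0 + 471.204ms (3/2)
2. 471.204ms @ 3/2 + 471.204ms (3/2)

note 2 onset = 3/2b = 471.204ms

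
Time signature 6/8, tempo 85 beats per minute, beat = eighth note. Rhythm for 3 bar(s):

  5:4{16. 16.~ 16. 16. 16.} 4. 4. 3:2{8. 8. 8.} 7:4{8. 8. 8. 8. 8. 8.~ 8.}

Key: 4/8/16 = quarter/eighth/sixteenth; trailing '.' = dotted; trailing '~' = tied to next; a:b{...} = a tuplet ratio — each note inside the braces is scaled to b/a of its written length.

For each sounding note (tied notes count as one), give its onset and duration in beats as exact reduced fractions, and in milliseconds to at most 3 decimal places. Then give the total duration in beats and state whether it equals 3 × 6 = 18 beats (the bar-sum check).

1) 0.0ms=0b +423.529ms=3/5b
2) 423.529ms=3/5b +847.059ms=6/5b
3) 1270.588ms=9/5b +423.529ms=3/5b
4) 1694.118ms=12/5b +423.529ms=3/5b
5) 2117.647ms=3b +2117.647ms=3b
6) 4235.294ms=6b +2117.647ms=3b
7) 6352.941ms=9b +705.882ms=1b
8) 7058.824ms=10b +705.882ms=1b
9) 7764.706ms=11b +705.882ms=1b
10) 8470.588ms=12b +605.042ms=6/7b
11) 9075.63ms=90/7b +605.042ms=6/7b
12) 9680.672ms=96/7b +605.042ms=6/7b
13) 10285.714ms=102/7b +605.042ms=6/7b
14) 10890.756ms=108/7b +605.042ms=6/7b
15) 11495.798ms=114/7b +1210.084ms=12/7b
Σ=18b of 18 (85bpm 6/8) — PASS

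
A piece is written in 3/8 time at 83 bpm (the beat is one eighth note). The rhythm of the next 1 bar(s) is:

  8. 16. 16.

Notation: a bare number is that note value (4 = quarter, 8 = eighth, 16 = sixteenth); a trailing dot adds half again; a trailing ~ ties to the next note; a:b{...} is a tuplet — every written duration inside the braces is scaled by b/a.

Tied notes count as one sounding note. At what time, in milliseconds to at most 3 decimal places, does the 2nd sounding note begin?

note 2 onset = 3/2b = 1084.337ms

1. 0.0ms @ 0 + 1084.337ms (3/2)
2. 1084.337ms @ 3/2 + 542.169ms (3/4)
3. 1626.506ms @ 9/4 + 542.169ms (3/4)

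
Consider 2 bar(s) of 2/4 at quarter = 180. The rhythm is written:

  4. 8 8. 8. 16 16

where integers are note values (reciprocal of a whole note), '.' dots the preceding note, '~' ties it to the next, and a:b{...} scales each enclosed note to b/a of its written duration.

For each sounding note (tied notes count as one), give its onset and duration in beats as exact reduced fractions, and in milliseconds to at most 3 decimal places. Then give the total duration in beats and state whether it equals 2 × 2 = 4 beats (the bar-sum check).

1) 0.0ms=0b +500.0ms=3/2b
2) 500.0ms=3/2b +166.667ms=1/2b
3) 666.667ms=2b +250.0ms=3/4b
4) 916.667ms=11/4b +250.0ms=3/4b
5) 1166.667ms=7/2b +83.333ms=1/4b
6) 1250.0ms=15/4b +83.333ms=1/4b
Σ=4b of 4 (180bpm 2/4) — PASS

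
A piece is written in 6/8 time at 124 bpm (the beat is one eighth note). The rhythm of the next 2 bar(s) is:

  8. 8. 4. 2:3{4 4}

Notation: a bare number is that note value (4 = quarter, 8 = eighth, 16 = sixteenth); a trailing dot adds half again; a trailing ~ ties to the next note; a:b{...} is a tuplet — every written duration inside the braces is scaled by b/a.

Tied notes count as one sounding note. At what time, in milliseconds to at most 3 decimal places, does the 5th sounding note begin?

1. 0.0ms @ 0 + 725.806ms (3/2)
2. 725.806ms @ 3/2 + 725.806ms (3/2)
3. 1451.613ms @ 3 + 1451.613ms (3)
4. 2903.226ms @ 6 + 1451.613ms (3)
5. 4354.839ms @ 9 + 1451.613ms (3)

note 5 onset = 9b = 4354.839ms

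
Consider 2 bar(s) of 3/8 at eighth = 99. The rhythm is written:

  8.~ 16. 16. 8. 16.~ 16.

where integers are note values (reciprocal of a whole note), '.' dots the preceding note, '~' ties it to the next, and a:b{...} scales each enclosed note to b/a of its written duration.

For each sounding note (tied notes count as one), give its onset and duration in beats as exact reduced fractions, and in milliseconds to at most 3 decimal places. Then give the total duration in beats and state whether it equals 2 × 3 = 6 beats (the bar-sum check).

1) 0.0ms=0b +1363.636ms=9/4b
2) 1363.636ms=9/4b +454.545ms=3/4b
3) 1818.182ms=3b +909.091ms=3/2b
4) 2727.273ms=9/2b +909.091ms=3/2b
Σ=6b of 6 (99bpm 3/8) — PASS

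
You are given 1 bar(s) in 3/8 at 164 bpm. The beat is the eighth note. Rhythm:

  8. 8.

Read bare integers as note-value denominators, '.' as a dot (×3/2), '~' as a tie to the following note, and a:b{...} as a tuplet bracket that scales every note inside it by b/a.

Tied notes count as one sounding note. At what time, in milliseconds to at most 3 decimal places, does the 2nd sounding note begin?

1. 0.0ms @ 0 + 548.78ms (3/2)
2. 548.78ms @ 3/2 + 548.78ms (3/2)

note 2 onset = 3/2b = 548.78ms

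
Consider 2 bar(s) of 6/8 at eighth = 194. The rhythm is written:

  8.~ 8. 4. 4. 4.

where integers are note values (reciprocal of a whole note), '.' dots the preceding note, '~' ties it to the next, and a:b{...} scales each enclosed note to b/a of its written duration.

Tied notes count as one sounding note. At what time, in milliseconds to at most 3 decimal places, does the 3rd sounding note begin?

note 3 onset = 6b = 1855.67ms

1. 0.0ms @ 0 + 927.835ms (3)
2. 927.835ms @ 3 + 927.835ms (3)
3. 1855.67ms @ 6 + 927.835ms (3)
4. 2783.505ms @ 9 + 927.835ms (3)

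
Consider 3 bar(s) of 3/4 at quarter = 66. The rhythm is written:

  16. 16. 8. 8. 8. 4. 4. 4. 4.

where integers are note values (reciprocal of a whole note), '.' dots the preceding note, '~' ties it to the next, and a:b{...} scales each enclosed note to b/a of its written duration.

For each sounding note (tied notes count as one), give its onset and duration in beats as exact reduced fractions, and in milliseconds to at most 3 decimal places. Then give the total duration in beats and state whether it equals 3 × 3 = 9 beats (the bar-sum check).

1) 0.0ms=0b +340.909ms=3/8b
2) 340.909ms=3/8b +340.909ms=3/8b
3) 681.818ms=3/4b +681.818ms=3/4b
4) 1363.636ms=3/2b +681.818ms=3/4b
5) 2045.455ms=9/4b +681.818ms=3/4b
6) 2727.273ms=3b +1363.636ms=3/2b
7) 4090.909ms=9/2b +1363.636ms=3/2b
8) 5454.545ms=6b +1363.636ms=3/2b
9) 6818.182ms=15/2b +1363.636ms=3/2b
Σ=9b of 9 (66bpm 3/4) — PASS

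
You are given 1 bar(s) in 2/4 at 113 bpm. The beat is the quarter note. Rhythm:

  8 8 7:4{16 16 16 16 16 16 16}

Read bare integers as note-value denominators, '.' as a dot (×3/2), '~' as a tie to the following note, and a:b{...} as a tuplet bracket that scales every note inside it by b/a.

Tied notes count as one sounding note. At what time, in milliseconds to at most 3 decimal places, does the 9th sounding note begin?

note 9 onset = 13/7b = 986.094ms

1. 0.0ms @ 0 + 265.487ms (1/2)
2. 265.487ms @ 1/2 + 265.487ms (1/2)
3. 530.973ms @ 1 + 75.853ms (1/7)
4. 606.827ms @ 8/7 + 75.853ms (1/7)
5. 682.68ms @ 9/7 + 75.853ms (1/7)
6. 758.534ms @ 10/7 + 75.853ms (1/7)
7. 834.387ms @ 11/7 + 75.853ms (1/7)
8. 910.24ms @ 12/7 + 75.853ms (1/7)
9. 986.094ms @ 13/7 + 75.853ms (1/7)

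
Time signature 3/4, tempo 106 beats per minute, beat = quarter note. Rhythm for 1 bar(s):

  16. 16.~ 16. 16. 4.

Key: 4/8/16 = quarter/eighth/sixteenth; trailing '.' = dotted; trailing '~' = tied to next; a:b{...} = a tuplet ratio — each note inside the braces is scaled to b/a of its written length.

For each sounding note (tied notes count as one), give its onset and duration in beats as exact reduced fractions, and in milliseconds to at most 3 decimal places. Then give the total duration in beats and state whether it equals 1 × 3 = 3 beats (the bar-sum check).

1) 0.0ms=0b +212.264ms=3/8b
2) 212.264ms=3/8b +424.528ms=3/4b
3) 636.792ms=9/8b +212.264ms=3/8b
4) 849.057ms=3/2b +849.057ms=3/2b
Σ=3b of 3 (106bpm 3/4) — PASS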